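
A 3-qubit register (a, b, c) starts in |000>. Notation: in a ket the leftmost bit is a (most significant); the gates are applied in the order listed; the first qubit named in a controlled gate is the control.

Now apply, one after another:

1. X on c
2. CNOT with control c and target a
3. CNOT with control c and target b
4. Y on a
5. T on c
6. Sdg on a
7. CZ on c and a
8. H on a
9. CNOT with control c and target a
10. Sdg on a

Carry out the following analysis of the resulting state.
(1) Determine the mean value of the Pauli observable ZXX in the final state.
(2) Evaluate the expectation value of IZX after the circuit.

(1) The expectation value of ZXX is 0.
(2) The observable IZX averages to 0.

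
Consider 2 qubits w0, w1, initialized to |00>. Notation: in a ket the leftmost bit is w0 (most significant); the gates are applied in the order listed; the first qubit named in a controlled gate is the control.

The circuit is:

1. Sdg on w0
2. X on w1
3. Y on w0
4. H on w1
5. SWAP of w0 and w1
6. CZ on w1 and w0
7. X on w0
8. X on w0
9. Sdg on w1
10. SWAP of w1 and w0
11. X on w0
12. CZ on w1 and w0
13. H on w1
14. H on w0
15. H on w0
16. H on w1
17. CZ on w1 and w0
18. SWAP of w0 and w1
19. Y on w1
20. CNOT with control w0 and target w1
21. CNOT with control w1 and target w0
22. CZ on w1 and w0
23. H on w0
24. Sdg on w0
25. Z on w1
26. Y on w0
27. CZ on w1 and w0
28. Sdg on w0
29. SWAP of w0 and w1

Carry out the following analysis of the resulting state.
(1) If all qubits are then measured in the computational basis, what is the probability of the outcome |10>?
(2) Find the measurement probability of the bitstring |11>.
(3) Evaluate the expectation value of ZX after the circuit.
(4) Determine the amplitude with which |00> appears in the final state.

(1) A full measurement returns |10> with probability 1/4. Key observation: the block from step 12 through step 17 cancels to the identity and can be dropped.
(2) Outcome |11> occurs with probability 1/4.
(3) The observable ZX averages to 1.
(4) The amplitude on |00> is I/2.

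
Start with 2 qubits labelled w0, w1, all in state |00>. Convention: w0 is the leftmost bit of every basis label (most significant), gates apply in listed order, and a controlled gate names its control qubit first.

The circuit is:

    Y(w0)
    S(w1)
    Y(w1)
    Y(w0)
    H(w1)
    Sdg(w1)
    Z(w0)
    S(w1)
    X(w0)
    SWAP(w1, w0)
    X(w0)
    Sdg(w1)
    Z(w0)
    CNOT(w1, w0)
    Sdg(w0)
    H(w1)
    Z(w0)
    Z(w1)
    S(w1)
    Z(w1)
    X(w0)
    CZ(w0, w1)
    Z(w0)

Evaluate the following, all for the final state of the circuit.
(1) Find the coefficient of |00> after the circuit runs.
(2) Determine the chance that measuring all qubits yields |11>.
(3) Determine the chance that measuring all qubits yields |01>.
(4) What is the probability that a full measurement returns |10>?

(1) |00> carries amplitude -I/2 in the final state.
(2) A full measurement returns |11> with probability 1/4.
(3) Outcome |01> occurs with probability 1/4.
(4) Outcome |10> occurs with probability 1/4.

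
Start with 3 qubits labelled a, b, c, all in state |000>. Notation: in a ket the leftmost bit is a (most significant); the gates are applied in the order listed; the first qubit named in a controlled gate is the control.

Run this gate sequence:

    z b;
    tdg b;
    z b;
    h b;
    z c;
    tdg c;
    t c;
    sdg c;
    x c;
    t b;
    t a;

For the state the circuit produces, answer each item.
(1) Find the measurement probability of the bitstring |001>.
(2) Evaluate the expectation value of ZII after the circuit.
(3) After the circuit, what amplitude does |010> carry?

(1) A full measurement returns |001> with probability 1/2.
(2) The expectation value of ZII is 1.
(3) |010> carries amplitude 0 in the final state.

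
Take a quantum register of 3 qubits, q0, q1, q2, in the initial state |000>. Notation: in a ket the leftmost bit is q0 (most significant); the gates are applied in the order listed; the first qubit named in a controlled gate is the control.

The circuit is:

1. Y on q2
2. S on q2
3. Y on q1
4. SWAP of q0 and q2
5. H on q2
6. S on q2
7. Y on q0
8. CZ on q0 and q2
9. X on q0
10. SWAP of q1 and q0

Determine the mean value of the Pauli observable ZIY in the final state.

The expectation value of ZIY is -1.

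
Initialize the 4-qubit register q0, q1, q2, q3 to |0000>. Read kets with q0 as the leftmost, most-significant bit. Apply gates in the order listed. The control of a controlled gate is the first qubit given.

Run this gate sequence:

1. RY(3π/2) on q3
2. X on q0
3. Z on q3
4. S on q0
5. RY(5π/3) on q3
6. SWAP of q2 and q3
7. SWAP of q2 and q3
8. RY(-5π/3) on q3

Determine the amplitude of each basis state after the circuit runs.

After the circuit, the state carries amplitude -sqrt(2)*I/2 on |1000>, -sqrt(2)*I/2 on |1001>, and 0 on every other basis state. Key observation: gates 5-8 undo each other exactly, leaving only the rest of the circuit to track.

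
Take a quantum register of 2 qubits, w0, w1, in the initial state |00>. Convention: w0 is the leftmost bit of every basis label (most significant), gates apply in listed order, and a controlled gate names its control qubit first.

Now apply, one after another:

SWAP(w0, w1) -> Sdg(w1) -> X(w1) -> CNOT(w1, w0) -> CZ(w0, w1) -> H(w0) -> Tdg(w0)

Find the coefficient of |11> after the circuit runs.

The amplitude on |11> is -sqrt(2)*exp(3*I*pi/4)/2.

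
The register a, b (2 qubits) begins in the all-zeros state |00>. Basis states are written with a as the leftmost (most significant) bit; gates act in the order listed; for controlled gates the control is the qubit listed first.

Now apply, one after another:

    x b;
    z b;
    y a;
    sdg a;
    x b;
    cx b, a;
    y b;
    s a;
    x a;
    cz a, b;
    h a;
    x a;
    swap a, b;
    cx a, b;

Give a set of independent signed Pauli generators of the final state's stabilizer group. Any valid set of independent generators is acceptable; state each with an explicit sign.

The final state is stabilized by the group generated by +IX, -ZI; other independent generating sets are equally valid.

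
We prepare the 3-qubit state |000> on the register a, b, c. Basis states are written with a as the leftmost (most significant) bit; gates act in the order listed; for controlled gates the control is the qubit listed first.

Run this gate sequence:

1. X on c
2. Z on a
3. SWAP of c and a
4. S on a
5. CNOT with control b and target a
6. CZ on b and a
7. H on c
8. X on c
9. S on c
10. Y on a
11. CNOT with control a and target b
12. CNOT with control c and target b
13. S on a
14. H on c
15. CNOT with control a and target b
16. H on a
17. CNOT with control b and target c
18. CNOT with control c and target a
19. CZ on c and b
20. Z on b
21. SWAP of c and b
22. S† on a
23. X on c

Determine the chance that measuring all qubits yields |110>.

Outcome |110> occurs with probability 1/8.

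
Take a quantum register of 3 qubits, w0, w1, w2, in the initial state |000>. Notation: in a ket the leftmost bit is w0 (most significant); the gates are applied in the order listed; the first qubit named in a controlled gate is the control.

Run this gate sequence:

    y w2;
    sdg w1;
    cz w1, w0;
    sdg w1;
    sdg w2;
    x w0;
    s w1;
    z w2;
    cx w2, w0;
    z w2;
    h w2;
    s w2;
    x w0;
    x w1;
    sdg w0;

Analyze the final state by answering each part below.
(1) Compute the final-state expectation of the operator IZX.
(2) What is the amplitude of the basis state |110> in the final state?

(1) The observable IZX averages to 0.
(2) |110> carries amplitude -sqrt(2)*I/2 in the final state.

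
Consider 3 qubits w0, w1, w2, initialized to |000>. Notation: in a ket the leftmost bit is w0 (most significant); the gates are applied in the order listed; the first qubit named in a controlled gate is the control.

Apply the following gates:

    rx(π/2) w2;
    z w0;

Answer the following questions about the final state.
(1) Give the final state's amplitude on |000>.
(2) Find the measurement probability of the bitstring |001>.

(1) |000> carries amplitude sqrt(2)/2 in the final state.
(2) The probability of measuring |001> is 1/2.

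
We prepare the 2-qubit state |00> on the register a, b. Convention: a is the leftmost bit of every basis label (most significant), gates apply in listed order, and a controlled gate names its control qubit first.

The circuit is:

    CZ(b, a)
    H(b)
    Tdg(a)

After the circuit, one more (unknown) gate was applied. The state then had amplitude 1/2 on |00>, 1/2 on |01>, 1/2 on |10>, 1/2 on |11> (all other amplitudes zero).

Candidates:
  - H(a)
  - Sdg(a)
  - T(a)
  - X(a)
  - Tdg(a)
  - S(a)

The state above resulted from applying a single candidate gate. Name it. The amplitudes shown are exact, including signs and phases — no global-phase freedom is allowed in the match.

The unique candidate consistent with the amplitudes is H(a).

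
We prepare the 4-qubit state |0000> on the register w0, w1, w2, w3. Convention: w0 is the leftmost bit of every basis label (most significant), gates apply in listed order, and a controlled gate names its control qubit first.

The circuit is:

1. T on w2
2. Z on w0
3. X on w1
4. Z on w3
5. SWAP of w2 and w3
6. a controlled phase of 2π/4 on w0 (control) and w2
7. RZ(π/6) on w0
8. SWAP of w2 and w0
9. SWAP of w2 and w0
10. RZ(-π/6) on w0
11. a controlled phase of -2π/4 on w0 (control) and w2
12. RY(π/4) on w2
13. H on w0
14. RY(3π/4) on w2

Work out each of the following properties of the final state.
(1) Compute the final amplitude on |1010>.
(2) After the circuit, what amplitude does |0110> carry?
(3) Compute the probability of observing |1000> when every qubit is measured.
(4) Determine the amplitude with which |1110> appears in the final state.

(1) The amplitude on |1010> is 0.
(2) The final state's coefficient on |0110> equals sqrt(2)/2.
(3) Outcome |1000> occurs with probability 0.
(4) The amplitude on |1110> is sqrt(2)/2.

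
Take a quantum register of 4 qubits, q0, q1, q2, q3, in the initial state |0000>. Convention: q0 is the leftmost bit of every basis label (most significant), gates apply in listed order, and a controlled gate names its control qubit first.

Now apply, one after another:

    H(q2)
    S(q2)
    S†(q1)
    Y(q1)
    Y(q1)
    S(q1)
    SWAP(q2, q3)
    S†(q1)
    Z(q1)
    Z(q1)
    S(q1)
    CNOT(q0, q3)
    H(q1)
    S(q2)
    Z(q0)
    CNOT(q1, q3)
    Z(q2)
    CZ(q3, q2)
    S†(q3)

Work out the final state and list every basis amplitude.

After the circuit, the state carries amplitude 1/2 on |0000>, 1/2 on |0001>, I/2 on |0100>, -I/2 on |0101>, and 0 on every other basis state.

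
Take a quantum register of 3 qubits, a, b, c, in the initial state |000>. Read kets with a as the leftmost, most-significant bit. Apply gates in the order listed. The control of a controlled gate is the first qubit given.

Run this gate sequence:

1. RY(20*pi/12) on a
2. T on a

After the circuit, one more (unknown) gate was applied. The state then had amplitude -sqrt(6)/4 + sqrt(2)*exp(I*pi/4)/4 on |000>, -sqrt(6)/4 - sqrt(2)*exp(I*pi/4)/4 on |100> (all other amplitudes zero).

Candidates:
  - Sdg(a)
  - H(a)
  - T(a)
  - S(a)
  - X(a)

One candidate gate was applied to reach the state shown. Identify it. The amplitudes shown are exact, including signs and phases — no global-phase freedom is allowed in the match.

The applied gate was H(a).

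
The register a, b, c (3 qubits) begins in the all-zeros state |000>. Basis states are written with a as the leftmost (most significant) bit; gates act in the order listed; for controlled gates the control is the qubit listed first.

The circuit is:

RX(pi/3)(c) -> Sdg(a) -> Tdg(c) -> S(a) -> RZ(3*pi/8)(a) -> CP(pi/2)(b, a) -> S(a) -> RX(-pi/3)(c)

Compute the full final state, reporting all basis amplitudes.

After the circuit, the state carries amplitude (-1 - 3*exp(I*pi/4))*exp(9*I*pi/16)/4 on |000>, sqrt(3)*(-1 + exp(I*pi/4))*exp(I*pi/16)/4 on |001>, and 0 on every other basis state.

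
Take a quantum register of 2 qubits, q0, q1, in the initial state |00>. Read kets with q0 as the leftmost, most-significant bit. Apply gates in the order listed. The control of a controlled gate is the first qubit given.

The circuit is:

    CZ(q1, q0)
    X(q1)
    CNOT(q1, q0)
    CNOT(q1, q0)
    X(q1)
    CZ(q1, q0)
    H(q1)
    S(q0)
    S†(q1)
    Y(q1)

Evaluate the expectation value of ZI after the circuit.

In the final state, ZI has expectation 1. Key observation: the block from step 1 through step 6 cancels to the identity and can be dropped.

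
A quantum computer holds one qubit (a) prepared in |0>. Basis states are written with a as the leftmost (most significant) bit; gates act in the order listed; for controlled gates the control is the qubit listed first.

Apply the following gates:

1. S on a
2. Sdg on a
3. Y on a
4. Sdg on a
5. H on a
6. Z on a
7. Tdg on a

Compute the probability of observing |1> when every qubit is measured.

A full measurement returns |1> with probability 1/2. Key observation: the block from step 1 through step 2 cancels to the identity and can be dropped.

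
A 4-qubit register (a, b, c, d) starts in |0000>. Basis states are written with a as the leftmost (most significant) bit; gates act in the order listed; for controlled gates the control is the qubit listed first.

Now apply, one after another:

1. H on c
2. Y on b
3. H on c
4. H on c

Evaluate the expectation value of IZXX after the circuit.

In the final state, IZXX has expectation 0. Key observation: steps 3-4 multiply out to the identity, so the circuit reduces to the remaining gates.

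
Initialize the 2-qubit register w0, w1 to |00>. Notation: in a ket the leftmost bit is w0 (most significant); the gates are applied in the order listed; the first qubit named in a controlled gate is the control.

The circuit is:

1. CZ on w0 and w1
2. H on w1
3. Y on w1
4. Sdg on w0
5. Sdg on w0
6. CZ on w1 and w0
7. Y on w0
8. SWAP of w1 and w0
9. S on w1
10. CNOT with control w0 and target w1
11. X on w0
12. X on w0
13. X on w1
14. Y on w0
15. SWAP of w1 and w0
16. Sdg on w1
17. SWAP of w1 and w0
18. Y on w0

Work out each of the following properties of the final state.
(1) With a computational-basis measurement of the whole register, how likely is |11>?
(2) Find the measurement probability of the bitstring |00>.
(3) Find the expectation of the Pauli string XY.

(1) Outcome |11> occurs with probability 1/2.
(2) Outcome |00> occurs with probability 1/2.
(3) The observable XY averages to -1.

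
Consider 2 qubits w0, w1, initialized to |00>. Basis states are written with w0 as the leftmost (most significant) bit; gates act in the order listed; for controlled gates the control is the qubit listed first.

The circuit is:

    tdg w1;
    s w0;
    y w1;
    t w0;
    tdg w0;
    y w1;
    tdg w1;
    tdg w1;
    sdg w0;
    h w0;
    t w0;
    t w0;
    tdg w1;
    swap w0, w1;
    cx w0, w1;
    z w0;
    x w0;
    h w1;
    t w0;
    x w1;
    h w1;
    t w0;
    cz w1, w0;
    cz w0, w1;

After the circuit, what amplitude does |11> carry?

|11> carries amplitude sqrt(2)/2 in the final state.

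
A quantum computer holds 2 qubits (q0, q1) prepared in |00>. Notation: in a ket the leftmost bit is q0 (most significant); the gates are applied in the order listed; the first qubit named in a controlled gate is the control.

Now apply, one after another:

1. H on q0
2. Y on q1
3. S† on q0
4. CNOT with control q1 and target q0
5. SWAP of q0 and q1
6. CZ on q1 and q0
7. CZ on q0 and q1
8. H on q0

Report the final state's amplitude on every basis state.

The resulting statevector has amplitude 1/2 on |00>, I/2 on |01>, -1/2 on |10>, -I/2 on |11>.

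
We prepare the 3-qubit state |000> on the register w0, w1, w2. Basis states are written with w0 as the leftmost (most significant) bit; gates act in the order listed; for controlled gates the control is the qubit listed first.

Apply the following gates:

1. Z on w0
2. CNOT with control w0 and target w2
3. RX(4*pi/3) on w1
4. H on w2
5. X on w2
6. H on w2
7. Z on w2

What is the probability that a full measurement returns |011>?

The probability of measuring |011> is 0. Key observation: gates 4-7 undo each other exactly, leaving only the rest of the circuit to track.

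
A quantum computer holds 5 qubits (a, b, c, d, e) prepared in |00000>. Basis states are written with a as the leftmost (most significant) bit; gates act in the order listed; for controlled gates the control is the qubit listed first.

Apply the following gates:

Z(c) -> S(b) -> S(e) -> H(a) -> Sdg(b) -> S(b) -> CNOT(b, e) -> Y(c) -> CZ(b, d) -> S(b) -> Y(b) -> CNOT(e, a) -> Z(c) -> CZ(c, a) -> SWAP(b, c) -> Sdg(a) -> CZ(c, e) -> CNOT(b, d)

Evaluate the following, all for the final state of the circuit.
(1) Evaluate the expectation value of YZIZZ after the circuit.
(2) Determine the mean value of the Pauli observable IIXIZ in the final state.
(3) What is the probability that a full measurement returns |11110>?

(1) The observable YZIZZ averages to 1.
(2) The observable IIXIZ averages to 0.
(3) Outcome |11110> occurs with probability 1/2.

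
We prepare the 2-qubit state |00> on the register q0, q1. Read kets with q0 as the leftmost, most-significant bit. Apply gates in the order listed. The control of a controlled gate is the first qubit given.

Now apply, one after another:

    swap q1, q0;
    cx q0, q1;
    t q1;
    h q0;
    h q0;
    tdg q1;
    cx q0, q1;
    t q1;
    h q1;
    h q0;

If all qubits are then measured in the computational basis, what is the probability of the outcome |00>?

A full measurement returns |00> with probability 1/4. Key observation: the block from step 2 through step 7 cancels to the identity and can be dropped.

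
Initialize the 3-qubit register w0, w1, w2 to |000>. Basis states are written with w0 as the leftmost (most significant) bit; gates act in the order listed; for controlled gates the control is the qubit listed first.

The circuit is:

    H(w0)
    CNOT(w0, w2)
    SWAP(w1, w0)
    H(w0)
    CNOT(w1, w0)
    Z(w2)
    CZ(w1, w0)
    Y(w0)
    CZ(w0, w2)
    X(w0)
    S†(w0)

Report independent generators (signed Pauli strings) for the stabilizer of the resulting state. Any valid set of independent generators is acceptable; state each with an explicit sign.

The final state is stabilized by the group generated by +YII, +IXX, +IZZ; other independent generating sets are equally valid.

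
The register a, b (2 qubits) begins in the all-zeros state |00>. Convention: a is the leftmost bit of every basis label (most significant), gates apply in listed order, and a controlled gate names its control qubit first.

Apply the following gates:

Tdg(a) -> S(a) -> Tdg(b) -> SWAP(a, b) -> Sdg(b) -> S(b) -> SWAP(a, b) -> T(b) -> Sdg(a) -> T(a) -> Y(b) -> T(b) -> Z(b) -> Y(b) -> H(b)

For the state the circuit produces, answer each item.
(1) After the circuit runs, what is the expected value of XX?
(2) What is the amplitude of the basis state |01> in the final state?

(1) The observable XX averages to 0. Key observation: the block from step 2 through step 9 cancels to the identity and can be dropped.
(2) The final state's coefficient on |01> equals -sqrt(2)*exp(I*pi/4)/2.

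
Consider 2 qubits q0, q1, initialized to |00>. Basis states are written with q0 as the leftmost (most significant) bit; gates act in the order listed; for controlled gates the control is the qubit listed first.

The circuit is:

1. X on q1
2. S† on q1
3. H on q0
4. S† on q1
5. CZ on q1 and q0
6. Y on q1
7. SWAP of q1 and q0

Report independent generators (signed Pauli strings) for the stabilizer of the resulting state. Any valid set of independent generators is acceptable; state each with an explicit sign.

The stabilizer group can be generated by -IX, +ZI, among other valid generating sets.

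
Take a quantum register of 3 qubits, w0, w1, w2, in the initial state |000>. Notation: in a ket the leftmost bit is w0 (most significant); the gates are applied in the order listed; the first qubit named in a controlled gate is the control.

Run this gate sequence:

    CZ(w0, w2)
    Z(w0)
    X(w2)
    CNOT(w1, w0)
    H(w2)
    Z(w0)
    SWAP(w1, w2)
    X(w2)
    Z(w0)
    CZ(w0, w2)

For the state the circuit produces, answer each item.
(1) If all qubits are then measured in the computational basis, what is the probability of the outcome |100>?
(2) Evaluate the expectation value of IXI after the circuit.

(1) The probability of measuring |100> is 0.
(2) The observable IXI averages to -1.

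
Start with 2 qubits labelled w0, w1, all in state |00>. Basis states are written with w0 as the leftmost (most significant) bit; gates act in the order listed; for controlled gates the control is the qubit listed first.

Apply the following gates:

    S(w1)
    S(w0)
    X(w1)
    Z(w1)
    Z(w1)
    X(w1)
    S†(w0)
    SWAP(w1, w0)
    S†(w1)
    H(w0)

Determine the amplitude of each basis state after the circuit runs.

The final amplitudes are sqrt(2)/2 on |00>, 0 on |01>, sqrt(2)/2 on |10>, 0 on |11>. Key observation: gates 2-7 undo each other exactly, leaving only the rest of the circuit to track.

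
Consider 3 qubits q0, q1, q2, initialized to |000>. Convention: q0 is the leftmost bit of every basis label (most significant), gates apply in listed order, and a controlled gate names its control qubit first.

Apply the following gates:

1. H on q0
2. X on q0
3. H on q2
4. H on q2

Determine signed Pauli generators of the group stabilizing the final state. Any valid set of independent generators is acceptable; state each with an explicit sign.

The final state is stabilized by the group generated by +XII, +IZI, +IIZ; other independent generating sets are equally valid. Key observation: steps 3-4 multiply out to the identity, so the circuit reduces to the remaining gates.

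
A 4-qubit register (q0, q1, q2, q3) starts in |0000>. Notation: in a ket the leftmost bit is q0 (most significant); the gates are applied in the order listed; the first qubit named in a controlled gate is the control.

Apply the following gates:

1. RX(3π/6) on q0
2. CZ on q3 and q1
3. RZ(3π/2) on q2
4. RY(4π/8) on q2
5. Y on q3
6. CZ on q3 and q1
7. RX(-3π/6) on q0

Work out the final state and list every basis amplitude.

The final amplitudes are -sqrt(2)*exp(3*I*pi/4)/2 on |0001>, -sqrt(2)*exp(3*I*pi/4)/2 on |0011>, and 0 on every other basis state.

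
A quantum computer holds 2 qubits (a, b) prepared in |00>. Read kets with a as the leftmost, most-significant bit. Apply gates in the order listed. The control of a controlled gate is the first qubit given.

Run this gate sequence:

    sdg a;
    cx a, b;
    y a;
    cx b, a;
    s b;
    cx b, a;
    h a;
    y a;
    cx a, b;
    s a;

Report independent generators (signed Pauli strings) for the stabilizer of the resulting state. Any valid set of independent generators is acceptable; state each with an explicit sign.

The final state is stabilized by the group generated by +XY, +ZZ; other independent generating sets are equally valid.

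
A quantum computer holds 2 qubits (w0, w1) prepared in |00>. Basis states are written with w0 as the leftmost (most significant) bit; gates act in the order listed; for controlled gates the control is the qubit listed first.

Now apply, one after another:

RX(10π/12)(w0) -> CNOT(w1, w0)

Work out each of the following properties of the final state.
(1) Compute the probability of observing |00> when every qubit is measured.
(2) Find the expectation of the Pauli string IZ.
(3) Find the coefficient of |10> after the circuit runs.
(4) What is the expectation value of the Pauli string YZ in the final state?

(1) The probability of measuring |00> is 1/2 - sqrt(3)/4.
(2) In the final state, IZ has expectation 1.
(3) The final state's coefficient on |10> equals I*(-sqrt(6) - sqrt(2))/4.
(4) The expectation value of YZ is -1/2.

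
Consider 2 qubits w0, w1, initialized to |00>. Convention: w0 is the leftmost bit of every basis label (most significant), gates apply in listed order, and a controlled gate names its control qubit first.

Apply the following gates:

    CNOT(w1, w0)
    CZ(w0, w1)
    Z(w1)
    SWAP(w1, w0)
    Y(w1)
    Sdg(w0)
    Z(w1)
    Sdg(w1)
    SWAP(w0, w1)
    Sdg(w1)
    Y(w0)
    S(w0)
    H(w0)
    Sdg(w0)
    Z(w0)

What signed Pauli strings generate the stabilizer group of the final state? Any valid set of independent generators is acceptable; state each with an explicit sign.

The final state is stabilized by the group generated by +YI, +IZ; other independent generating sets are equally valid.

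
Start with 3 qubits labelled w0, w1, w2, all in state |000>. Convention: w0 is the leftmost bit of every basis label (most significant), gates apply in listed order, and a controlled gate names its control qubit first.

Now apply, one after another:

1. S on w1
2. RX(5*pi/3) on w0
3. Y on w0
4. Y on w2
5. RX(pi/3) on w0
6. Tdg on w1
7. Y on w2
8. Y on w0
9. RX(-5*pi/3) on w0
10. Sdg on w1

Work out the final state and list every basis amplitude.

The resulting statevector has amplitude sqrt(3)/2 on |000>, I/2 on |100>, and 0 on every other basis state.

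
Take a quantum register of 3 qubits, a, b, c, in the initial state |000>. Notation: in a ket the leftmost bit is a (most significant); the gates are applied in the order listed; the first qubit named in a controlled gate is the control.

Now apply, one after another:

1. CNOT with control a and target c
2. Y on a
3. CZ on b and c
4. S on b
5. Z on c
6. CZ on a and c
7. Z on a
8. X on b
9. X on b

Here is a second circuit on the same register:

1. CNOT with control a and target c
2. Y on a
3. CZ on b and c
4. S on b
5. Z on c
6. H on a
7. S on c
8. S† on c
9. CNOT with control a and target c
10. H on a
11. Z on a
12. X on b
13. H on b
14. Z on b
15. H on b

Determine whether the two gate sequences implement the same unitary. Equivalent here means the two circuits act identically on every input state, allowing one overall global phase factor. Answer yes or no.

No: there is an input state on which the two circuits produce genuinely different outputs (not merely differing by a phase).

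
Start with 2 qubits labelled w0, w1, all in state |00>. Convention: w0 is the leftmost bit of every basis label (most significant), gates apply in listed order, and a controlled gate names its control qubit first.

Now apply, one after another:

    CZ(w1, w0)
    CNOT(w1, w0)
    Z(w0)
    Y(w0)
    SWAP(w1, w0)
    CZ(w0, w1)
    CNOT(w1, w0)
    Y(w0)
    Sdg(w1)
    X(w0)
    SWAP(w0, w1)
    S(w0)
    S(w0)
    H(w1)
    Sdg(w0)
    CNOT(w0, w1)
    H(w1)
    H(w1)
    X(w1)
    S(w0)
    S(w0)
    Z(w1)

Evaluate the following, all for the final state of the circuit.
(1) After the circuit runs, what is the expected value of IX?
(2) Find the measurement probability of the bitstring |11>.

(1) In the final state, IX has expectation 1.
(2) A full measurement returns |11> with probability 1/2.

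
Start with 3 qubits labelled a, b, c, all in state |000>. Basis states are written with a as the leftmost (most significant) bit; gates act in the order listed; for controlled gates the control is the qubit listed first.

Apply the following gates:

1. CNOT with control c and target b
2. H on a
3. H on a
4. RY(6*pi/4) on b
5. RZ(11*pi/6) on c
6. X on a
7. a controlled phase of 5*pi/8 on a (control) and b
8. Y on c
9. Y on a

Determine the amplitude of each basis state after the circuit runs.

The final amplitudes are sqrt(2)*exp(I*pi/12)/2 on |001>, -sqrt(2)*exp(17*I*pi/24)/2 on |011>, and 0 on every other basis state. Key observation: the block from step 2 through step 3 cancels to the identity and can be dropped.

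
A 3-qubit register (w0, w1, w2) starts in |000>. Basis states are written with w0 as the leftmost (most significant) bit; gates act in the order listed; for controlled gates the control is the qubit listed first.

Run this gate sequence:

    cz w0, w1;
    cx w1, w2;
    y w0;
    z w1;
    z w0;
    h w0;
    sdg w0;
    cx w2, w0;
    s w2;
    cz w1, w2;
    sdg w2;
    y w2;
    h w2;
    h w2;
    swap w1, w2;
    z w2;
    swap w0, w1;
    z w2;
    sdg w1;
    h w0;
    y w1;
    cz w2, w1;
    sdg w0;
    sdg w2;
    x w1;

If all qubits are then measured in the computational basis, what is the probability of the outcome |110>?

Outcome |110> occurs with probability 1/4.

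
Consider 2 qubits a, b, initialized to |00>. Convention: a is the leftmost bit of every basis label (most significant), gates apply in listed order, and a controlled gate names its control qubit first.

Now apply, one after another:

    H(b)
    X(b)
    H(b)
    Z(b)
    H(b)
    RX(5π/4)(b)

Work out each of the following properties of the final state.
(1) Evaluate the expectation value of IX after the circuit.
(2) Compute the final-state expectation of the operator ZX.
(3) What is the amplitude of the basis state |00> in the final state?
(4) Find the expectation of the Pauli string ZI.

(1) The expectation value of IX is 1. Key observation: the block from step 1 through step 4 cancels to the identity and can be dropped.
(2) In the final state, ZX has expectation 1.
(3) The final state's coefficient on |00> equals -sqrt(2)*sqrt(2 - sqrt(2))/4 - sqrt(2)*I*sqrt(sqrt(2) + 2)/4.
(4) The expectation value of ZI is 1.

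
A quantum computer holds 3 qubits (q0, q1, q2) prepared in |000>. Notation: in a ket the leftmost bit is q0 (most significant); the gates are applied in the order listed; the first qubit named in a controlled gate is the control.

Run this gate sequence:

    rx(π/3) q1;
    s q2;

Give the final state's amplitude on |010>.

The final state's coefficient on |010> equals -I/2.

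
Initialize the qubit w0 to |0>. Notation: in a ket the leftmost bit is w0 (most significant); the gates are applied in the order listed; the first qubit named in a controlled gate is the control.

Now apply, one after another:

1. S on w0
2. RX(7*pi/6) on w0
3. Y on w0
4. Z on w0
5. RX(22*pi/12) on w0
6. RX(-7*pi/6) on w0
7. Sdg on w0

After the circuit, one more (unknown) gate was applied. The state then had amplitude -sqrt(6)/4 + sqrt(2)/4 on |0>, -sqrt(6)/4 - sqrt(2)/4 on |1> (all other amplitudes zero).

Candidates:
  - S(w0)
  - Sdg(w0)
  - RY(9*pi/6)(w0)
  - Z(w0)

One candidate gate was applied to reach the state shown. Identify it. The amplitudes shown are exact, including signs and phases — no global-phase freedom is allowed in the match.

The applied gate was Z(w0).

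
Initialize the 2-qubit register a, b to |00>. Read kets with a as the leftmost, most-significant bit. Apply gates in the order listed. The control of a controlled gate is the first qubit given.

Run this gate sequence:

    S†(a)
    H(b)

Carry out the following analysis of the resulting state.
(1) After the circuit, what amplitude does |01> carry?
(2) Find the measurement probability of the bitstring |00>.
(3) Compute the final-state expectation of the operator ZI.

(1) The amplitude on |01> is sqrt(2)/2.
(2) The probability of measuring |00> is 1/2.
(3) In the final state, ZI has expectation 1.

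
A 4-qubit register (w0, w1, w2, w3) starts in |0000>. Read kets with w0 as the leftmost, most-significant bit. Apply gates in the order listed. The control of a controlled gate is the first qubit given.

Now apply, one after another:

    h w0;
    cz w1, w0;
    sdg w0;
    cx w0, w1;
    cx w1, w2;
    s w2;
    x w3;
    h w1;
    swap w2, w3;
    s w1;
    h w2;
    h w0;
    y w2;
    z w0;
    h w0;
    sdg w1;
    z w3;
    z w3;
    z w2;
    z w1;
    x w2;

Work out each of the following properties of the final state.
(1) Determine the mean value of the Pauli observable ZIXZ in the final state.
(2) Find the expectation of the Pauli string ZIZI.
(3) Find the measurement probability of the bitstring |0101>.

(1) In the final state, ZIXZ has expectation 1.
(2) The observable ZIZI averages to 0.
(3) A full measurement returns |0101> with probability 1/8.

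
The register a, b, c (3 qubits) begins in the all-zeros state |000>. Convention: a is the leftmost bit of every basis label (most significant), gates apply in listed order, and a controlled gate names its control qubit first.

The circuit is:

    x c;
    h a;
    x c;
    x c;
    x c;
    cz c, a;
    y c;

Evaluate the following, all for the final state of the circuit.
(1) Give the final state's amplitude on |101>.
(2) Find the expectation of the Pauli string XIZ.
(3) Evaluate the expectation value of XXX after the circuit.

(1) The amplitude on |101> is sqrt(2)*I/2.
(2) The observable XIZ averages to -1.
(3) The expectation value of XXX is 0.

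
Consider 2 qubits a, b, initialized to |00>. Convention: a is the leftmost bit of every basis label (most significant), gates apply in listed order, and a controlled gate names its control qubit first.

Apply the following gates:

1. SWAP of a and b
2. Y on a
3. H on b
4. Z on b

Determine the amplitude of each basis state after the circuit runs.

After the circuit, the state carries amplitude 0 on |00>, 0 on |01>, sqrt(2)*I/2 on |10>, -sqrt(2)*I/2 on |11>.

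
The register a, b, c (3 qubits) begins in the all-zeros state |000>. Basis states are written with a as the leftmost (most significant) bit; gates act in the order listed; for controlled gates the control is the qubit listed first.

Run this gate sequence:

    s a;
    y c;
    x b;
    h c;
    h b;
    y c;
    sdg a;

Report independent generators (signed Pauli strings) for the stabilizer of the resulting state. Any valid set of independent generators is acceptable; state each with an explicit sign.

The final state is stabilized by the group generated by -IXI, +IIX, +ZII; other independent generating sets are equally valid.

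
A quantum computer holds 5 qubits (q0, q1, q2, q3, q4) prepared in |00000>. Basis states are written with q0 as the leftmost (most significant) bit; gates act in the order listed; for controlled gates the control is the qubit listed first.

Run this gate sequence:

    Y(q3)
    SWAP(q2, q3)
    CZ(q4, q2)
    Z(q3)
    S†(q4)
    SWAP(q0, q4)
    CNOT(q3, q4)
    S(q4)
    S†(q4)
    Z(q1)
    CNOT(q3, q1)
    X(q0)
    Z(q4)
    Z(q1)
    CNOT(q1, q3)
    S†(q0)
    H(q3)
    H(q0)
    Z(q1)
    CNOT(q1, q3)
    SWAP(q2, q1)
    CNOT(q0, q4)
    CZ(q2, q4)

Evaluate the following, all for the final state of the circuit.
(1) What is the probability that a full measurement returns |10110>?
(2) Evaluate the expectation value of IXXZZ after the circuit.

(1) Outcome |10110> occurs with probability 0.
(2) In the final state, IXXZZ has expectation 0.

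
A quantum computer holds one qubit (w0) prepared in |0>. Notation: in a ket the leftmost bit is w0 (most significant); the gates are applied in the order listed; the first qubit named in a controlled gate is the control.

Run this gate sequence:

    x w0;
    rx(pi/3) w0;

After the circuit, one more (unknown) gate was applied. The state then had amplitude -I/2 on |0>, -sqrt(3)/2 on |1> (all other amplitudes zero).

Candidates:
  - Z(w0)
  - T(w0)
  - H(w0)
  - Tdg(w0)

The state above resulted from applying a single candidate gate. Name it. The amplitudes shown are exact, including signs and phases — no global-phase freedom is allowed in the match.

The unique candidate consistent with the amplitudes is Z(w0).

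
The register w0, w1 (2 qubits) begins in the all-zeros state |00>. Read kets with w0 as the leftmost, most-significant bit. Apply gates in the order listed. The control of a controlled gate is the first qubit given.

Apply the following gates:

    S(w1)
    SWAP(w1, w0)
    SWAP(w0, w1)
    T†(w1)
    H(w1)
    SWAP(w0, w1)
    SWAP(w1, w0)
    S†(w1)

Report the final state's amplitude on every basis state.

The resulting statevector has amplitude sqrt(2)/2 on |00>, -sqrt(2)*I/2 on |01>, 0 on |10>, 0 on |11>.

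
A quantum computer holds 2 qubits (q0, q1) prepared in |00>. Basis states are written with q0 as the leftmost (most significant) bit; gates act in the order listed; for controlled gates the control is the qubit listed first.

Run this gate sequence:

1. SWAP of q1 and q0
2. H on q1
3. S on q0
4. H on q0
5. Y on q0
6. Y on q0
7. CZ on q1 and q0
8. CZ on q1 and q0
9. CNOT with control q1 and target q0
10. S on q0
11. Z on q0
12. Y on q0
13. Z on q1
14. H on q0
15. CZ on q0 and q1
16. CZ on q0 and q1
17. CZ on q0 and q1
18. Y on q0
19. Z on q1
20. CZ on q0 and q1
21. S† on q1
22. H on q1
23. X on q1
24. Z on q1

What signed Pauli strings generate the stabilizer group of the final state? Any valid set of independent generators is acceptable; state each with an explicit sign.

One valid set of independent stabilizer generators is +YI, -IY (any independent generating set of the same group is equally correct). Key observation: steps 15-16 multiply out to the identity, so the circuit reduces to the remaining gates.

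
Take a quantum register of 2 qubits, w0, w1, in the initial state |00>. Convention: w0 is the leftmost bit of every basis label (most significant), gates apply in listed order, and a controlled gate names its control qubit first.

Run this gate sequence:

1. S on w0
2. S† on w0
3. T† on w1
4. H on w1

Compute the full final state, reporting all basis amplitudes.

The final amplitudes are sqrt(2)/2 on |00>, sqrt(2)/2 on |01>, 0 on |10>, 0 on |11>. Key observation: steps 1-2 multiply out to the identity, so the circuit reduces to the remaining gates.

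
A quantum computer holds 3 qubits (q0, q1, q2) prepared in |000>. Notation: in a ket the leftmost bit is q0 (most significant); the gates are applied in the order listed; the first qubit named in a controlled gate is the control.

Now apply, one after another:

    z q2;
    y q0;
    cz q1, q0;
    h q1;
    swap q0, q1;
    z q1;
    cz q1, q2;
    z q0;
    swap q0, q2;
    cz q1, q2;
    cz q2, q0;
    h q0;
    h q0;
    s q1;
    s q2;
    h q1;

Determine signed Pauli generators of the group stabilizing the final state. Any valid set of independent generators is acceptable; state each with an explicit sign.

One valid set of independent stabilizer generators is -IXI, +IIY, +ZII (any independent generating set of the same group is equally correct). Key observation: the block from step 12 through step 13 cancels to the identity and can be dropped.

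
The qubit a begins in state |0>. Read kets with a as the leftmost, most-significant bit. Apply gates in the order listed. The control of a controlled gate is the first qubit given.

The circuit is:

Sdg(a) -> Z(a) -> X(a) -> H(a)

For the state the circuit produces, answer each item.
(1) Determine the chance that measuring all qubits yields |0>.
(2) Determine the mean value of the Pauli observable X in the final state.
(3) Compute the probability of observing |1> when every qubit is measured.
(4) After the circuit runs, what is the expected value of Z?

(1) A full measurement returns |0> with probability 1/2.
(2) The observable X averages to -1.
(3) A full measurement returns |1> with probability 1/2.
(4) The observable Z averages to 0.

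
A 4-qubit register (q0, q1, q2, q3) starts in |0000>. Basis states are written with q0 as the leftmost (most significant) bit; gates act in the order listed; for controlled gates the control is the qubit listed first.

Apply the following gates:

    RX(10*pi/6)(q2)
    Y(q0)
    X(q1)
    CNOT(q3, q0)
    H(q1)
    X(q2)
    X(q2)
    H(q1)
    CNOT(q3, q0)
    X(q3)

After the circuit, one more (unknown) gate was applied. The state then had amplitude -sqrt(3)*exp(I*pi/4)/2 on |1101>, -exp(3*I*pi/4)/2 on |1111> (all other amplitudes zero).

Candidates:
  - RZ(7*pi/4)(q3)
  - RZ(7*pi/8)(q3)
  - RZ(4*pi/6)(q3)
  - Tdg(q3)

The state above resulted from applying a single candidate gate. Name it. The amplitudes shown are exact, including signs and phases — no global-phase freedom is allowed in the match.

The applied gate was Tdg(q3). Key observation: the block from step 4 through step 9 cancels to the identity and can be dropped.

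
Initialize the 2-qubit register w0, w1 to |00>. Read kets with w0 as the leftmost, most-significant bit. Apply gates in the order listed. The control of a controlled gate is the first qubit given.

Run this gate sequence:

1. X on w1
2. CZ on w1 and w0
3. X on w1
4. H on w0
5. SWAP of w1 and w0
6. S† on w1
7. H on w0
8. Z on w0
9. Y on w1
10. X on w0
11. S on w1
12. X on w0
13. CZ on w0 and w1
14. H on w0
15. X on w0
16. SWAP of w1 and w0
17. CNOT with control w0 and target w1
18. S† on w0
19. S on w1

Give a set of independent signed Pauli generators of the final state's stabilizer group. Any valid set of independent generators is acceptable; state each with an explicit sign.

The stabilizer group can be generated by -YI, +IZ, among other valid generating sets.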